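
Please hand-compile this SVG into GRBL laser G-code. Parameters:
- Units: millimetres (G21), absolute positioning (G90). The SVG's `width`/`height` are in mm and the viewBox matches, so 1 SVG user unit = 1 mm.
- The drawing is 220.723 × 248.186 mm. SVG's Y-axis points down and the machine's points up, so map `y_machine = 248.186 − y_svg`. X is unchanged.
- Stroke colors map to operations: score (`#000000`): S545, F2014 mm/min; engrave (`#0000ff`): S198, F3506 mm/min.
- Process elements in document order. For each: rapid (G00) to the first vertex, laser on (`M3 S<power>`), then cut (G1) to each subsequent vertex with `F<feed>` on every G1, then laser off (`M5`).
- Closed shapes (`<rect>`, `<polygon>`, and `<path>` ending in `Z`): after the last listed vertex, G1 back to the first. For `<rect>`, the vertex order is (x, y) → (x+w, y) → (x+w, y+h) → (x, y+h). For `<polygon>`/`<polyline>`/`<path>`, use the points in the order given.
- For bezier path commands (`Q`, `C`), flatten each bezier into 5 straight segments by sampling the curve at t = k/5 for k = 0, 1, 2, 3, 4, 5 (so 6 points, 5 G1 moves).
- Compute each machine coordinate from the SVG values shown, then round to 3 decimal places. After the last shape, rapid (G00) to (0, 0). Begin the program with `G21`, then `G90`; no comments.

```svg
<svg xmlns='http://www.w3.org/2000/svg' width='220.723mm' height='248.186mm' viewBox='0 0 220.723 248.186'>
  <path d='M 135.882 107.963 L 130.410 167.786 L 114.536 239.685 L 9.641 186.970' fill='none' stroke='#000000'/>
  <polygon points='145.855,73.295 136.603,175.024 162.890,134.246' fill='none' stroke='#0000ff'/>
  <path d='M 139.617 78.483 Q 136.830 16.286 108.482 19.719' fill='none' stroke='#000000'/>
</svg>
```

1 u = 1 mm; y_m = 248.186 − y.

[1] `<path>` open polyline, #000000→score S545 F2014: (135.882,140.223) → (130.410,80.400) → (114.536,8.501) → (9.641,61.216)

[2] `<polygon>` closed polygon, #0000ff→engrave S198 F3506: (145.855,174.891) → (136.603,73.162) → (162.890,113.940) → (145.855,174.891) (closed)

[3] `<path>` quadratic bezier, #000000→score S545 F2014: (139.617,169.703) → (137.480,191.957) → (133.298,208.960) → (127.071,220.713) → (118.799,227.215) → (108.482,228.467)

G21
G90
G00 X135.882 Y140.223
M3 S545
G1 X130.410 Y80.400 F2014
G1 X114.536 Y8.501 F2014
G1 X9.641 Y61.216 F2014
M5
G00 X145.855 Y174.891
M3 S198
G1 X136.603 Y73.162 F3506
G1 X162.890 Y113.940 F3506
G1 X145.855 Y174.891 F3506
M5
G00 X139.617 Y169.703
M3 S545
G1 X137.480 Y191.957 F2014
G1 X133.298 Y208.960 F2014
G1 X127.071 Y220.713 F2014
G1 X118.799 Y227.215 F2014
G1 X108.482 Y228.467 F2014
M5
G00 X0.000 Y0.000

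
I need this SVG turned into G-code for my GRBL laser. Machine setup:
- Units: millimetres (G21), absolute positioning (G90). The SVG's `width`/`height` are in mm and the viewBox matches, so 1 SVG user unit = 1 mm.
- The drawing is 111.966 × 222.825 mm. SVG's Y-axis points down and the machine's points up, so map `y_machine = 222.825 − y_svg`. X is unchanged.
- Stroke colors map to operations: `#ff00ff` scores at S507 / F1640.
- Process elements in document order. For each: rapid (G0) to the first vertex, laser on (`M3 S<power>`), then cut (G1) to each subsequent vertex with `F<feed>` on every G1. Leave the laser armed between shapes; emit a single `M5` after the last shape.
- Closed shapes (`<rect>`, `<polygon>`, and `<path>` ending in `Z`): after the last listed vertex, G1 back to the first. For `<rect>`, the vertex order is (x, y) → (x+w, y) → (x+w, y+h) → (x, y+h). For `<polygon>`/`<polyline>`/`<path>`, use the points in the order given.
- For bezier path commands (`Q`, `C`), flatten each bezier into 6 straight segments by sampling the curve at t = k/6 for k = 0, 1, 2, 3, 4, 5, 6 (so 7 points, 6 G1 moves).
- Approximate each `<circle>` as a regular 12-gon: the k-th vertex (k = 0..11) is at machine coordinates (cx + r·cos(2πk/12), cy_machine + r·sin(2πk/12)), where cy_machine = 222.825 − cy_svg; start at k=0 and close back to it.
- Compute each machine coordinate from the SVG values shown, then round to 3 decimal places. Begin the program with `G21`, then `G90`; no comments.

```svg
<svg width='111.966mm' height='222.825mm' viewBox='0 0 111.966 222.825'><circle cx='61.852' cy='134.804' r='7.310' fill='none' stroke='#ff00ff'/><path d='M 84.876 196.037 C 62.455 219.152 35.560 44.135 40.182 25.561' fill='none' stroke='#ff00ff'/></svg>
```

G21
G90
G0 X69.162 Y88.021
M3 S507
G1 X68.183 Y91.676 F1640
G1 X65.507 Y94.352 F1640
G1 X61.852 Y95.331 F1640
G1 X58.197 Y94.352 F1640
G1 X55.521 Y91.676 F1640
G1 X54.542 Y88.021 F1640
G1 X55.521 Y84.366 F1640
G1 X58.197 Y81.690 F1640
G1 X61.852 Y80.711 F1640
G1 X65.507 Y81.690 F1640
G1 X68.183 Y84.366 F1640
G1 X69.162 Y88.021 F1640
G0 X84.876 Y26.788
M3 S507
G1 X73.459 Y30.100 F1640
G1 X62.297 Y56.585 F1640
G1 X52.388 Y96.393 F1640
G1 X44.733 Y139.675 F1640
G1 X40.331 Y176.582 F1640
G1 X40.182 Y197.264 F1640
M5

1 u = 1 mm; y_m = 222.825 − y.

[1] `<circle>` circle, #ff00ff→score S507 F1640: (69.162,88.021) → (68.183,91.676) → (65.507,94.352) → (61.852,95.331) → (58.197,94.352) → (55.521,91.676) → (54.542,88.021) → (55.521,84.366) → (58.197,81.690) → (61.852,80.711) → (65.507,81.690) → (68.183,84.366) → (69.162,88.021) (closed)

[2] `<path>` cubic bezier, #ff00ff→score S507 F1640: (84.876,26.788) → (73.459,30.100) → (62.297,56.585) → (52.388,96.393) → (44.733,139.675) → (40.331,176.582) → (40.182,197.264)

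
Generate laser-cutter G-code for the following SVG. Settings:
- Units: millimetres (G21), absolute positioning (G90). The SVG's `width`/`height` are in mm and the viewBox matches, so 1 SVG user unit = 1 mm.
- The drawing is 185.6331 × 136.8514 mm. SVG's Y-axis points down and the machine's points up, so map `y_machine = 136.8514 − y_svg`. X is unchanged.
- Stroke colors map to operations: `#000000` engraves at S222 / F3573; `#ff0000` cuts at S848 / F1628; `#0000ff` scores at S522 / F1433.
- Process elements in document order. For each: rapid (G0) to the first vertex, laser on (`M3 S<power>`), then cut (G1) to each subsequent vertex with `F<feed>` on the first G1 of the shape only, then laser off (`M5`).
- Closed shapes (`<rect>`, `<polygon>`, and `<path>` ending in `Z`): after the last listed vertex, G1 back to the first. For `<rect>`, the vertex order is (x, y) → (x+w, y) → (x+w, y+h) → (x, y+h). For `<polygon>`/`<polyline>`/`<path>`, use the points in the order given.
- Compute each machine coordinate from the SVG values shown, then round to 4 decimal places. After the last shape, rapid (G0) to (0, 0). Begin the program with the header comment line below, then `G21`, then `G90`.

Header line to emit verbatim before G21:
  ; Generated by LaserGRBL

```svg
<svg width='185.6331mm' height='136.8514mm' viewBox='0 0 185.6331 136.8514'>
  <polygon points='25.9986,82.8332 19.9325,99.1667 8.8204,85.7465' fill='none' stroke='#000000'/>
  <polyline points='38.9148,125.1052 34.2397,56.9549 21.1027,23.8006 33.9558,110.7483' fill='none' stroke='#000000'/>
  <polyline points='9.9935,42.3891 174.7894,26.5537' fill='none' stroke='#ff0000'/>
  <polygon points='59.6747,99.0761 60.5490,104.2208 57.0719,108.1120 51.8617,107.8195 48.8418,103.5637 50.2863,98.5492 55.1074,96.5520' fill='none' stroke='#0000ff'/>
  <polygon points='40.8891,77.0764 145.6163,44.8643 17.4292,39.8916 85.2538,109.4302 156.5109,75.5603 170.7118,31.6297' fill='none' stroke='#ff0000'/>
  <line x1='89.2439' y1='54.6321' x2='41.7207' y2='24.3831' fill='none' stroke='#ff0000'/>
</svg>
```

; Generated by LaserGRBL
G21
G90
G0 X25.9986 Y54.0182
M3 S222
G1 X19.9325 Y37.6847 F3573
G1 X8.8204 Y51.1049
G1 X25.9986 Y54.0182
M5
G0 X38.9148 Y11.7462
M3 S222
G1 X34.2397 Y79.8965 F3573
G1 X21.1027 Y113.0508
G1 X33.9558 Y26.1031
M5
G0 X9.9935 Y94.4623
M3 S848
G1 X174.7894 Y110.2977 F1628
M5
G0 X59.6747 Y37.7753
M3 S522
G1 X60.5490 Y32.6306 F1433
G1 X57.0719 Y28.7394
G1 X51.8617 Y29.0319
G1 X48.8418 Y33.2877
G1 X50.2863 Y38.3022
G1 X55.1074 Y40.2994
G1 X59.6747 Y37.7753
M5
G0 X40.8891 Y59.7750
M3 S848
G1 X145.6163 Y91.9871 F1628
G1 X17.4292 Y96.9598
G1 X85.2538 Y27.4212
G1 X156.5109 Y61.2911
G1 X170.7118 Y105.2217
G1 X40.8891 Y59.7750
M5
G0 X89.2439 Y82.2193
M3 S848
G1 X41.7207 Y112.4683 F1628
M5
G0 X0.0000 Y0.0000

Since the viewBox matches the mm dimensions, user units are millimetres directly. The only transform is the Y-flip y_m = 136.8514 − y_svg.

Shape 1 is a regular polygon drawn with `<polygon>`. Its stroke #000000 means engrave at S222, F3573. After flipping Y the toolpath is (25.9986,54.0182) → (19.9325,37.6847) → (8.8204,51.1049) → (25.9986,54.0182), returning to the start.

Shape 2 is a open polyline drawn with `<polyline>`. Its stroke #000000 means engrave at S222, F3573. After flipping Y the toolpath is (38.9148,11.7462) → (34.2397,79.8965) → (21.1027,113.0508) → (33.9558,26.1031).

Shape 3 is a line segment drawn with `<polyline>`. Its stroke #ff0000 means cut at S848, F1628. After flipping Y the toolpath is (9.9935,94.4623) → (174.7894,110.2977).

Shape 4 is a regular polygon drawn with `<polygon>`. Its stroke #0000ff means score at S522, F1433. After flipping Y the toolpath is (59.6747,37.7753) → (60.5490,32.6306) → (57.0719,28.7394) → (51.8617,29.0319) → (48.8418,33.2877) → (50.2863,38.3022) → (55.1074,40.2994) → (59.6747,37.7753), returning to the start.

Shape 5 is a closed polygon drawn with `<polygon>`. Its stroke #ff0000 means cut at S848, F1628. After flipping Y the toolpath is (40.8891,59.7750) → (145.6163,91.9871) → (17.4292,96.9598) → (85.2538,27.4212) → (156.5109,61.2911) → (170.7118,105.2217) → (40.8891,59.7750), returning to the start.

Shape 6 is a line segment drawn with `<line>`. Its stroke #ff0000 means cut at S848, F1628. After flipping Y the toolpath is (89.2439,82.2193) → (41.7207,112.4683).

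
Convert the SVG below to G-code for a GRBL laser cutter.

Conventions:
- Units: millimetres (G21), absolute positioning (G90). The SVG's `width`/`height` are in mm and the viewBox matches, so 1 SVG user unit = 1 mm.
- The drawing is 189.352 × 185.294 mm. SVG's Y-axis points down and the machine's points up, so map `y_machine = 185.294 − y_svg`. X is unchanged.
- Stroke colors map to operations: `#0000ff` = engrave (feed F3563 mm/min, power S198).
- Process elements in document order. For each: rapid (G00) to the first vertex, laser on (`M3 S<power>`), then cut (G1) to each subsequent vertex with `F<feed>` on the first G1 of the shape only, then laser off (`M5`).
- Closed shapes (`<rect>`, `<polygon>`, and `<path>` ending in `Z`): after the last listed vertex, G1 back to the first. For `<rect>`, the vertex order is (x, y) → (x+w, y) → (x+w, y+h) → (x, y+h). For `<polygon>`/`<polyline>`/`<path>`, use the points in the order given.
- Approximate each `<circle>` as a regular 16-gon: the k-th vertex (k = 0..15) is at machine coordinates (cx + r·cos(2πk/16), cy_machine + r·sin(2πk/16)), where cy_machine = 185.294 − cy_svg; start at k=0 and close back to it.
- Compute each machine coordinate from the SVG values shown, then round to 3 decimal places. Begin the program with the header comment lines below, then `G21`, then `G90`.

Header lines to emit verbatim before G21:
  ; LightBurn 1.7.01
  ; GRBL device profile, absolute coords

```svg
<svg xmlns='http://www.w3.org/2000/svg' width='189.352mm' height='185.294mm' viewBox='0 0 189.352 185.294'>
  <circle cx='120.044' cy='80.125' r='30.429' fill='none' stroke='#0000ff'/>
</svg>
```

1 u = 1 mm; y_m = 185.294 − y.

[1] `<circle>` circle, #0000ff→engrave S198 F3563: (150.473,105.169) → (148.157,116.814) → (141.561,126.686) → (131.689,133.282) → (120.044,135.598) → (108.399,133.282) → (98.527,126.686) → (91.931,116.814) → (89.615,105.169) → (91.931,93.524) → (98.527,83.652) → (108.399,77.056) → (120.044,74.740) → (131.689,77.056) → (141.561,83.652) → (148.157,93.524) → (150.473,105.169) (closed)

; LightBurn 1.7.01
; GRBL device profile, absolute coords
G21
G90
G00 X150.473 Y105.169
M3 S198
G1 X148.157 Y116.814 F3563
G1 X141.561 Y126.686
G1 X131.689 Y133.282
G1 X120.044 Y135.598
G1 X108.399 Y133.282
G1 X98.527 Y126.686
G1 X91.931 Y116.814
G1 X89.615 Y105.169
G1 X91.931 Y93.524
G1 X98.527 Y83.652
G1 X108.399 Y77.056
G1 X120.044 Y74.740
G1 X131.689 Y77.056
G1 X141.561 Y83.652
G1 X148.157 Y93.524
G1 X150.473 Y105.169
M5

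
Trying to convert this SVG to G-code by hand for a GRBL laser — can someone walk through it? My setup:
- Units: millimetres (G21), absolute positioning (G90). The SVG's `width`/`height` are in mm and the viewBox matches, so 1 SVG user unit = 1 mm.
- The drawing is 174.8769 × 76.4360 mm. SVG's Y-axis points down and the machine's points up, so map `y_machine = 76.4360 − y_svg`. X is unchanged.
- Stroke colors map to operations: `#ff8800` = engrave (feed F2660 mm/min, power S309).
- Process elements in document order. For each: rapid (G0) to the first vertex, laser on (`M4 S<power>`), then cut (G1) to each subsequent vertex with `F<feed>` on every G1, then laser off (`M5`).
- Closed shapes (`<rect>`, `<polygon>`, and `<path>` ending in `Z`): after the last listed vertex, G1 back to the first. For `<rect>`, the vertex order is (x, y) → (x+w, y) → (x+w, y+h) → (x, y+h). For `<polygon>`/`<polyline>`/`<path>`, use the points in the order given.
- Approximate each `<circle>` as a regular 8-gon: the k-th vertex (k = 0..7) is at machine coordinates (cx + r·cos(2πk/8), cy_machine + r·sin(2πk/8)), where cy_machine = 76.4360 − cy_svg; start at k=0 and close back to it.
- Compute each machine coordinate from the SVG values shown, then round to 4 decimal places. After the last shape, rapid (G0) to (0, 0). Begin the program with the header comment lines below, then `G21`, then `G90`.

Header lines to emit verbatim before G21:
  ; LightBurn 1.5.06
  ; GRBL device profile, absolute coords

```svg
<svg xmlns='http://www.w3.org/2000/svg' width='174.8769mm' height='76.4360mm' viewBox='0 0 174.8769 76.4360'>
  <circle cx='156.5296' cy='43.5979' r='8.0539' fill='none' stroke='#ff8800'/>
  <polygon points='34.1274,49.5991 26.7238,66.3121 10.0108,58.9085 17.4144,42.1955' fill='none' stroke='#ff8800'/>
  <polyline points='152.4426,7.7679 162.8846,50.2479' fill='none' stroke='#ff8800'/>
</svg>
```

; LightBurn 1.5.06
; GRBL device profile, absolute coords
G21
G90
G0 X164.5835 Y32.8381
M4 S309
G1 X162.2246 Y38.5331 F2660
G1 X156.5296 Y40.8920 F2660
G1 X150.8346 Y38.5331 F2660
G1 X148.4757 Y32.8381 F2660
G1 X150.8346 Y27.1431 F2660
G1 X156.5296 Y24.7842 F2660
G1 X162.2246 Y27.1431 F2660
G1 X164.5835 Y32.8381 F2660
M5
G0 X34.1274 Y26.8369
M4 S309
G1 X26.7238 Y10.1239 F2660
G1 X10.0108 Y17.5275 F2660
G1 X17.4144 Y34.2405 F2660
G1 X34.1274 Y26.8369 F2660
M5
G0 X152.4426 Y68.6681
M4 S309
G1 X162.8846 Y26.1881 F2660
M5
G0 X0.0000 Y0.0000

1 u = 1 mm; y_m = 76.4360 − y.

[1] `<circle>` circle, #ff8800→engrave S309 F2660: (164.5835,32.8381) → (162.2246,38.5331) → (156.5296,40.8920) → (150.8346,38.5331) → (148.4757,32.8381) → (150.8346,27.1431) → (156.5296,24.7842) → (162.2246,27.1431) → (164.5835,32.8381) (closed)

[2] `<polygon>` regular polygon, #ff8800→engrave S309 F2660: (34.1274,26.8369) → (26.7238,10.1239) → (10.0108,17.5275) → (17.4144,34.2405) → (34.1274,26.8369) (closed)

[3] `<polyline>` line segment, #ff8800→engrave S309 F2660: (152.4426,68.6681) → (162.8846,26.1881)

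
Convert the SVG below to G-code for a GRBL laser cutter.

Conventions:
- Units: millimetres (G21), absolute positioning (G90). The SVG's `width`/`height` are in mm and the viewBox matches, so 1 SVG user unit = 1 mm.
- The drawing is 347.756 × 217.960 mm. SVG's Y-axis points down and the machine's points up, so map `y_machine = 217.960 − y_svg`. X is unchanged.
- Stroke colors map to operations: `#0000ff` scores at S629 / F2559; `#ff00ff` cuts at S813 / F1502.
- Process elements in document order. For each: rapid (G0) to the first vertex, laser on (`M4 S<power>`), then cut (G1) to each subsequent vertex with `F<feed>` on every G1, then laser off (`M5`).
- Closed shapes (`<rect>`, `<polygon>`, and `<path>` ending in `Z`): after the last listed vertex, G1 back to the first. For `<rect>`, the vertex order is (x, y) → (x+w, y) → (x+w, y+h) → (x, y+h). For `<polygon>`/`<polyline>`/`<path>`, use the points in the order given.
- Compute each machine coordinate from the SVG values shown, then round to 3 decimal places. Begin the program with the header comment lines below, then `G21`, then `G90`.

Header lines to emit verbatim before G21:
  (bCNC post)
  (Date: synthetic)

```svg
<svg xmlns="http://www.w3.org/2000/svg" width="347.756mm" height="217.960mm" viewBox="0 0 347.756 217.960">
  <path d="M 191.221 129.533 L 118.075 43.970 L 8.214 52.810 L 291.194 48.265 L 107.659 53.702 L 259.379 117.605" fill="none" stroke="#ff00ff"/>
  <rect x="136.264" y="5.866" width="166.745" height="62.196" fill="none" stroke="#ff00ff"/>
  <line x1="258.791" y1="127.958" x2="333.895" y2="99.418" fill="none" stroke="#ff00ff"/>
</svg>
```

Since the viewBox matches the mm dimensions, user units are millimetres directly. The only transform is the Y-flip y_m = 217.960 − y_svg.

Shape 1 is a open polyline drawn with `<path>`. Its stroke #ff00ff means cut at S813, F1502. After flipping Y the toolpath is (191.221,88.427) → (118.075,173.990) → (8.214,165.150) → (291.194,169.695) → (107.659,164.258) → (259.379,100.355).

Shape 2 is a rectangle drawn with `<rect>`. Its stroke #ff00ff means cut at S813, F1502. After flipping Y the toolpath is (136.264,212.094) → (303.009,212.094) → (303.009,149.898) → (136.264,149.898) → (136.264,212.094), returning to the start.

Shape 3 is a line segment drawn with `<line>`. Its stroke #ff00ff means cut at S813, F1502. After flipping Y the toolpath is (258.791,90.002) → (333.895,118.542).

(bCNC post)
(Date: synthetic)
G21
G90
G0 X191.221 Y88.427
M4 S813
G1 X118.075 Y173.990 F1502
G1 X8.214 Y165.150 F1502
G1 X291.194 Y169.695 F1502
G1 X107.659 Y164.258 F1502
G1 X259.379 Y100.355 F1502
M5
G0 X136.264 Y212.094
M4 S813
G1 X303.009 Y212.094 F1502
G1 X303.009 Y149.898 F1502
G1 X136.264 Y149.898 F1502
G1 X136.264 Y212.094 F1502
M5
G0 X258.791 Y90.002
M4 S813
G1 X333.895 Y118.542 F1502
M5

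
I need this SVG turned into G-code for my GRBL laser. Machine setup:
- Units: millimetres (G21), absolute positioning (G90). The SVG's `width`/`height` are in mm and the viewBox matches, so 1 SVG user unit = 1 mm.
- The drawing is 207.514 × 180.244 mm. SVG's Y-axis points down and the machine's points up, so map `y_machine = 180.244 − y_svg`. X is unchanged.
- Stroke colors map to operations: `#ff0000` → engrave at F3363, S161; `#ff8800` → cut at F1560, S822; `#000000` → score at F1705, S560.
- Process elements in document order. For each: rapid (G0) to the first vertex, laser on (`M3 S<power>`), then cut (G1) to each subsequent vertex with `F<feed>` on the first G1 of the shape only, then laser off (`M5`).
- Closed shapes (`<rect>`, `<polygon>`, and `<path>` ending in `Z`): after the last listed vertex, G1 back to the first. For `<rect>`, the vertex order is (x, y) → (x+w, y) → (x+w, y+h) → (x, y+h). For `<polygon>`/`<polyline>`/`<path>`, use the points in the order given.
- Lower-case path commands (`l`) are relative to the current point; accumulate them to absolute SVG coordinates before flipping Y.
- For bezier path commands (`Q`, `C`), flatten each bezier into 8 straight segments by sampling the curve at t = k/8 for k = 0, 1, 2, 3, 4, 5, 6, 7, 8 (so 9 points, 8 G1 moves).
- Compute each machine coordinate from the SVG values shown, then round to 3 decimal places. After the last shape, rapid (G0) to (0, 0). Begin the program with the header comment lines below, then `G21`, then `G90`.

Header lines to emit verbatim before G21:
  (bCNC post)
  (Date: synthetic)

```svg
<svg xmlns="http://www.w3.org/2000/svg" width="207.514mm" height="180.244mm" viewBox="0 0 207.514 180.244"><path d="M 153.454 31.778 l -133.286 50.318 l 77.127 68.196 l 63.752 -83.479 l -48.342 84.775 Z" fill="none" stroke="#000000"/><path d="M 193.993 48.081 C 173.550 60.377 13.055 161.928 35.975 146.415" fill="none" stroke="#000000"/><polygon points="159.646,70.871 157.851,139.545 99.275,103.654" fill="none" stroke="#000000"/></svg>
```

(bCNC post)
(Date: synthetic)
G21
G90
G0 X153.454 Y148.466
M3 S560
G1 X20.168 Y98.148 F1705
G1 X97.295 Y29.952
G1 X161.047 Y113.431
G1 X112.705 Y28.656
G1 X153.454 Y148.466
M5
G0 X193.993 Y132.163
M3 S560
G1 X180.394 Y123.771 F1705
G1 X157.455 Y109.429
G1 X128.968 Y91.556
G1 X98.723 Y72.568
G1 X70.510 Y54.883
G1 X48.121 Y40.920
G1 X35.346 Y33.096
G1 X35.975 Y33.829
M5
G0 X159.646 Y109.373
M3 S560
G1 X157.851 Y40.699 F1705
G1 X99.275 Y76.590
G1 X159.646 Y109.373
M5
G0 X0.000 Y0.000

Since the viewBox matches the mm dimensions, user units are millimetres directly. The only transform is the Y-flip y_m = 180.244 − y_svg.

Shape 1 is a closed polygon drawn with `<path>`. Its stroke #000000 means score at S560, F1705. After flipping Y the toolpath is (153.454,148.466) → (20.168,98.148) → (97.295,29.952) → (161.047,113.431) → (112.705,28.656) → (153.454,148.466), returning to the start.

Shape 2 is a cubic bezier drawn with `<path>`. Its stroke #000000 means score at S560, F1705. After flipping Y the toolpath is (193.993,132.163) → (180.394,123.771) → (157.455,109.429) → (128.968,91.556) → (98.723,72.568) → (70.510,54.883) → (48.121,40.920) → (35.346,33.096) → (35.975,33.829).

Shape 3 is a regular polygon drawn with `<polygon>`. Its stroke #000000 means score at S560, F1705. After flipping Y the toolpath is (159.646,109.373) → (157.851,40.699) → (99.275,76.590) → (159.646,109.373), returning to the start.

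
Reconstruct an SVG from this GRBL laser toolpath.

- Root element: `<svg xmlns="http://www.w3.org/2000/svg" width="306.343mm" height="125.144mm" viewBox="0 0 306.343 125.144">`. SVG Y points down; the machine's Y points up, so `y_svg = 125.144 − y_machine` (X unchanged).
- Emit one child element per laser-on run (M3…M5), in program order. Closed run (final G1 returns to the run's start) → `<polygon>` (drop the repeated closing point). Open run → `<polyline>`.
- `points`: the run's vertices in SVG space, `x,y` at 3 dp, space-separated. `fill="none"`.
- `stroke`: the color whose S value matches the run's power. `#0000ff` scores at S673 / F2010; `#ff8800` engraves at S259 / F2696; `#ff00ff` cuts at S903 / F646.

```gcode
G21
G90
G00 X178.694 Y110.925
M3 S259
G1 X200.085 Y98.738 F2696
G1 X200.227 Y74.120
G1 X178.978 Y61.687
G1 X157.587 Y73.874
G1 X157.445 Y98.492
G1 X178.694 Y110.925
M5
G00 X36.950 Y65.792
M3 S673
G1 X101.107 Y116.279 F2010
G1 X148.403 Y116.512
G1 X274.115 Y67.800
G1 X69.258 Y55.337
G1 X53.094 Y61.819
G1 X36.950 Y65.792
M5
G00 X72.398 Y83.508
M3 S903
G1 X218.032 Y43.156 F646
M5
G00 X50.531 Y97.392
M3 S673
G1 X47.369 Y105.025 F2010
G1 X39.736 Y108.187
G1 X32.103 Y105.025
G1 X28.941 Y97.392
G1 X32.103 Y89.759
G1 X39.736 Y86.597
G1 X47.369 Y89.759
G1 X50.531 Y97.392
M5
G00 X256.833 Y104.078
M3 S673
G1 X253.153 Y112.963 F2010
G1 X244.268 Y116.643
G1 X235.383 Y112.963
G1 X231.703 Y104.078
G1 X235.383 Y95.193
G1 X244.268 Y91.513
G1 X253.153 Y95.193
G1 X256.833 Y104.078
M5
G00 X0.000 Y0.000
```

Each laser-on run becomes one SVG element. Flip Y back into SVG space with y_svg = 125.144 − y_machine.

Run 1: S259 ⇒ engrave layer `#ff8800`. The run returns to its start, so emit a `<polygon>` with points (Y-flipped): 178.694,14.219 200.085,26.406 200.227,51.024 178.978,63.457 157.587,51.270 157.445,26.652.

Run 2: power S673 maps to stroke `#0000ff` (score). The run returns to its start, so emit a `<polygon>` with points (Y-flipped): 36.950,59.352 101.107,8.865 148.403,8.632 274.115,57.344 69.258,69.807 53.094,63.325.

Run 3: the run's S903 means `#ff00ff` (cut). The run is open, so emit a `<polyline>` with points (Y-flipped): 72.398,41.636 218.032,81.988.

Run 4: the run's S673 means `#0000ff` (score). The run returns to its start, so emit a `<polygon>` with points (Y-flipped): 50.531,27.752 47.369,20.119 39.736,16.957 32.103,20.119 28.941,27.752 32.103,35.385 39.736,38.547 47.369,35.385.

Run 5: power S673 maps to stroke `#0000ff` (score). The run returns to its start, so emit a `<polygon>` with points (Y-flipped): 256.833,21.066 253.153,12.181 244.268,8.501 235.383,12.181 231.703,21.066 235.383,29.951 244.268,33.631 253.153,29.951.

<svg xmlns="http://www.w3.org/2000/svg" width="306.343mm" height="125.144mm" viewBox="0 0 306.343 125.144">
  <polygon points="178.694,14.219 200.085,26.406 200.227,51.024 178.978,63.457 157.587,51.270 157.445,26.652" fill="none" stroke="#ff8800"/>
  <polygon points="36.950,59.352 101.107,8.865 148.403,8.632 274.115,57.344 69.258,69.807 53.094,63.325" fill="none" stroke="#0000ff"/>
  <polyline points="72.398,41.636 218.032,81.988" fill="none" stroke="#ff00ff"/>
  <polygon points="50.531,27.752 47.369,20.119 39.736,16.957 32.103,20.119 28.941,27.752 32.103,35.385 39.736,38.547 47.369,35.385" fill="none" stroke="#0000ff"/>
  <polygon points="256.833,21.066 253.153,12.181 244.268,8.501 235.383,12.181 231.703,21.066 235.383,29.951 244.268,33.631 253.153,29.951" fill="none" stroke="#0000ff"/>
</svg>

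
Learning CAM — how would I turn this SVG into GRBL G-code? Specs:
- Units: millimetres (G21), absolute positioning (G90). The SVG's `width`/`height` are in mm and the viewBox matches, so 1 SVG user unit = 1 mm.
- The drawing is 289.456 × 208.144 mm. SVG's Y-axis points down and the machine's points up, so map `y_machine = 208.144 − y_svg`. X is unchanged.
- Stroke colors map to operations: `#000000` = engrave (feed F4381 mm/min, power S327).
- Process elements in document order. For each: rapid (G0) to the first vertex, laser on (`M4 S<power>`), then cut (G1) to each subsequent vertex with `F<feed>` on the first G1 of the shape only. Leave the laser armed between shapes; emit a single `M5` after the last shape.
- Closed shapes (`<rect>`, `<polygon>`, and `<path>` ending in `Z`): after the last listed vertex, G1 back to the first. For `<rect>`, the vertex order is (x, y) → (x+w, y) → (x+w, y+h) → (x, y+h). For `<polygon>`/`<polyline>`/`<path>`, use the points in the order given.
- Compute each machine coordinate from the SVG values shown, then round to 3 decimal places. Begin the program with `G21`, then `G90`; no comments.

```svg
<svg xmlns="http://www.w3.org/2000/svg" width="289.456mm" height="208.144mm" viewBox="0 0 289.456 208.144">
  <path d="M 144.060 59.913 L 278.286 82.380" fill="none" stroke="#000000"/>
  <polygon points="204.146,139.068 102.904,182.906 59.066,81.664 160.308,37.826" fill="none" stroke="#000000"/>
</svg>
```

Since the viewBox matches the mm dimensions, user units are millimetres directly. The only transform is the Y-flip y_m = 208.144 − y_svg.

Shape 1 is a line segment drawn with `<path>`. Its stroke #000000 means engrave at S327, F4381. After flipping Y the toolpath is (144.060,148.231) → (278.286,125.764).

Shape 2 is a regular polygon drawn with `<polygon>`. Its stroke #000000 means engrave at S327, F4381. After flipping Y the toolpath is (204.146,69.076) → (102.904,25.238) → (59.066,126.480) → (160.308,170.318) → (204.146,69.076), returning to the start.

G21
G90
G0 X144.060 Y148.231
M4 S327
G1 X278.286 Y125.764 F4381
G0 X204.146 Y69.076
M4 S327
G1 X102.904 Y25.238 F4381
G1 X59.066 Y126.480
G1 X160.308 Y170.318
G1 X204.146 Y69.076
M5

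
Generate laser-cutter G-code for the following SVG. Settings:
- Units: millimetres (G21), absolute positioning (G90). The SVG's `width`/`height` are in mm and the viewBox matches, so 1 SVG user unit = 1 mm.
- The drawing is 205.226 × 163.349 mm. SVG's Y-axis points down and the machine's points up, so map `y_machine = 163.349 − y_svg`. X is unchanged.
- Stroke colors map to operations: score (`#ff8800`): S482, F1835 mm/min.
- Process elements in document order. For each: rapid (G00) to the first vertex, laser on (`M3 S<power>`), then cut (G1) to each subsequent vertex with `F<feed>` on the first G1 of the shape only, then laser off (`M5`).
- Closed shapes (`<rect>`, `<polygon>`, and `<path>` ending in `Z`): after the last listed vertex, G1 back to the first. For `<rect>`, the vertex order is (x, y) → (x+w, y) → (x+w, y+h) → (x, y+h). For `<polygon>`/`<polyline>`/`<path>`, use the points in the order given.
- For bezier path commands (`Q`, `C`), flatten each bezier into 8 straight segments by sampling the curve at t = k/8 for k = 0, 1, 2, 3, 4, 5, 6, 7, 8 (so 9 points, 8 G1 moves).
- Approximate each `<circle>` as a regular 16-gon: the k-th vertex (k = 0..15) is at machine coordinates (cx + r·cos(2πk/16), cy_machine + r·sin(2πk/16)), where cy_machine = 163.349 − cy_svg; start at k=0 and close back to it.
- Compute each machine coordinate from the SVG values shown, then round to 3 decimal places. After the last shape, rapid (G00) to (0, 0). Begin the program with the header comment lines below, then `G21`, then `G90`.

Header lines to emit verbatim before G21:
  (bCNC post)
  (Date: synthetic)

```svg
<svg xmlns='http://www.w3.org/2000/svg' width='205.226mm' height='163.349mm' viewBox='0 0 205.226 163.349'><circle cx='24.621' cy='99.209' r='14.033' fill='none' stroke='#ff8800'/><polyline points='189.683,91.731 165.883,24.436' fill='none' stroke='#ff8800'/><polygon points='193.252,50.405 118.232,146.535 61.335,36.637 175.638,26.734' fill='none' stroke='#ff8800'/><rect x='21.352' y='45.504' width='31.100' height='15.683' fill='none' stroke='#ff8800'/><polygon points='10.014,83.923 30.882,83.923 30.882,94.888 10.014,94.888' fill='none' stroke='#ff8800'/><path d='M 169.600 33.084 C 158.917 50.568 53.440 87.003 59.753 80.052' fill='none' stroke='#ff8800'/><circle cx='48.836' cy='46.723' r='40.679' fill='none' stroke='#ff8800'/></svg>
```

(bCNC post)
(Date: synthetic)
G21
G90
G00 X38.654 Y64.140
M3 S482
G1 X37.586 Y69.510 F1835
G1 X34.544 Y74.063
G1 X29.991 Y77.105
G1 X24.621 Y78.173
G1 X19.251 Y77.105
G1 X14.698 Y74.063
G1 X11.656 Y69.510
G1 X10.588 Y64.140
G1 X11.656 Y58.770
G1 X14.698 Y54.217
G1 X19.251 Y51.175
G1 X24.621 Y50.107
G1 X29.991 Y51.175
G1 X34.544 Y54.217
G1 X37.586 Y58.770
G1 X38.654 Y64.140
M5
G00 X189.683 Y71.618
M3 S482
G1 X165.883 Y138.913 F1835
M5
G00 X193.252 Y112.944
M3 S482
G1 X118.232 Y16.814 F1835
G1 X61.335 Y126.712
G1 X175.638 Y136.615
G1 X193.252 Y112.944
M5
G00 X21.352 Y117.845
M3 S482
G1 X52.452 Y117.845 F1835
G1 X52.452 Y102.162
G1 X21.352 Y102.162
G1 X21.352 Y117.845
M5
G00 X10.014 Y79.426
M3 S482
G1 X30.882 Y79.426 F1835
G1 X30.882 Y68.461
G1 X10.014 Y68.461
G1 X10.014 Y79.426
M5
G00 X169.600 Y130.265
M3 S482
G1 X161.554 Y122.942 F1835
G1 X147.042 Y114.573
G1 X128.484 Y105.888
G1 X108.303 Y97.618
G1 X88.918 Y90.493
G1 X72.751 Y85.245
G1 X62.222 Y82.602
G1 X59.753 Y83.297
M5
G00 X89.515 Y116.626
M3 S482
G1 X86.418 Y132.193 F1835
G1 X77.600 Y145.390
G1 X64.403 Y154.208
G1 X48.836 Y157.305
G1 X33.269 Y154.208
G1 X20.072 Y145.390
G1 X11.254 Y132.193
G1 X8.157 Y116.626
G1 X11.254 Y101.059
G1 X20.072 Y87.862
G1 X33.269 Y79.044
G1 X48.836 Y75.947
G1 X64.403 Y79.044
G1 X77.600 Y87.862
G1 X86.418 Y101.059
G1 X89.515 Y116.626
M5
G00 X0.000 Y0.000

viewBox `0 0 205.226 163.349` with mm width/height → 1 unit = 1 mm. Flip: y_m = 163.349 − y_svg.

**Shape 1** — `<circle>` circle, stroke `#ff8800` → score (S482, F1835). Machine vertices: (38.654,64.140) → (37.586,69.510) → (34.544,74.063) → (29.991,77.105) → (24.621,78.173) → (19.251,77.105) → (14.698,74.063) → (11.656,69.510) → (10.588,64.140) → (11.656,58.770) → (14.698,54.217) → (19.251,51.175) → (24.621,50.107) → (29.991,51.175) → (34.544,54.217) → (37.586,58.770) → (38.654,64.140). Closed: final G1 returns to the first vertex.

**Shape 2** — `<polyline>` line segment, stroke `#ff8800` → score (S482, F1835). Machine vertices: (189.683,71.618) → (165.883,138.913). Open path.

**Shape 3** — `<polygon>` closed polygon, stroke `#ff8800` → score (S482, F1835). Machine vertices: (193.252,112.944) → (118.232,16.814) → (61.335,126.712) → (175.638,136.615) → (193.252,112.944). Closed: final G1 returns to the first vertex.

**Shape 4** — `<rect>` rectangle, stroke `#ff8800` → score (S482, F1835). Machine vertices: (21.352,117.845) → (52.452,117.845) → (52.452,102.162) → (21.352,102.162) → (21.352,117.845). Closed: final G1 returns to the first vertex.

**Shape 5** — `<polygon>` rectangle, stroke `#ff8800` → score (S482, F1835). Machine vertices: (10.014,79.426) → (30.882,79.426) → (30.882,68.461) → (10.014,68.461) → (10.014,79.426). Closed: final G1 returns to the first vertex.

**Shape 6** — `<path>` cubic bezier, stroke `#ff8800` → score (S482, F1835). Control points (SVG): P0=(169.600,33.084), P1=(158.917,50.568), P2=(53.440,87.003), P3=(59.753,80.052); sampled at t=k/8. Machine vertices: (169.600,130.265) → (161.554,122.942) → (147.042,114.573) → (128.484,105.888) → (108.303,97.618) → (88.918,90.493) → (72.751,85.245) → (62.222,82.602) → (59.753,83.297). Open path.

**Shape 7** — `<circle>` circle, stroke `#ff8800` → score (S482, F1835). Machine vertices: (89.515,116.626) → (86.418,132.193) → (77.600,145.390) → (64.403,154.208) → (48.836,157.305) → (33.269,154.208) → (20.072,145.390) → (11.254,132.193) → (8.157,116.626) → (11.254,101.059) → (20.072,87.862) → (33.269,79.044) → (48.836,75.947) → (64.403,79.044) → (77.600,87.862) → (86.418,101.059) → (89.515,116.626). Closed: final G1 returns to the first vertex.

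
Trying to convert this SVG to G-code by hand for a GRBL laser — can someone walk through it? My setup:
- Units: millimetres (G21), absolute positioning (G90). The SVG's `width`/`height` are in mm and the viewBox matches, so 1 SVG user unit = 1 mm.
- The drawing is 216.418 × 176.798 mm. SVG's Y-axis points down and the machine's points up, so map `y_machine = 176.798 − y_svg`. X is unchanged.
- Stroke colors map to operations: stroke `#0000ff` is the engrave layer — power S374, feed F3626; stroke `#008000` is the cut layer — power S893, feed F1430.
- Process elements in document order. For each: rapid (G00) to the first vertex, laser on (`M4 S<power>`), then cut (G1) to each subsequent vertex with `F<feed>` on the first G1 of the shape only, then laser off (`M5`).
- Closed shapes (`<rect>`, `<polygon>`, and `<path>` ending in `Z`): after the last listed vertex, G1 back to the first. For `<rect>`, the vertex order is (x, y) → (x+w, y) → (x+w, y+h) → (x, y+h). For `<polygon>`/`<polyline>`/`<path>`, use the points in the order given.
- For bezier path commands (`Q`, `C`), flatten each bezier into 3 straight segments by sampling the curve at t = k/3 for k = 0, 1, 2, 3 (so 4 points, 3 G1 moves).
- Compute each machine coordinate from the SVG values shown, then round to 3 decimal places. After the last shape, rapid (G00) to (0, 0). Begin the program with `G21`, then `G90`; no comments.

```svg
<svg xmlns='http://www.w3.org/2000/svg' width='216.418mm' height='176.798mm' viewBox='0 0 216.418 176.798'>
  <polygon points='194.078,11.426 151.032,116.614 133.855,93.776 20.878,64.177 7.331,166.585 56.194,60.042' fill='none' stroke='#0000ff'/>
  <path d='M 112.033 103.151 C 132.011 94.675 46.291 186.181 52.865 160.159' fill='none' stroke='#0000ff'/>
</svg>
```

G21
G90
G00 X194.078 Y165.372
M4 S374
G1 X151.032 Y60.184 F3626
G1 X133.855 Y83.022
G1 X20.878 Y112.621
G1 X7.331 Y10.213
G1 X56.194 Y116.756
G1 X194.078 Y165.372
M5
G00 X112.033 Y73.647
M4 S374
G1 X104.111 Y56.852 F3626
G1 X69.723 Y21.737
G1 X52.865 Y16.639
M5
G00 X0.000 Y0.000

Since the viewBox matches the mm dimensions, user units are millimetres directly. The only transform is the Y-flip y_m = 176.798 − y_svg.

Shape 1 is a closed polygon drawn with `<polygon>`. Its stroke #0000ff means engrave at S374, F3626. After flipping Y the toolpath is (194.078,165.372) → (151.032,60.184) → (133.855,83.022) → (20.878,112.621) → (7.331,10.213) → (56.194,116.756) → (194.078,165.372), returning to the start.

Shape 2 is a cubic bezier drawn with `<path>`. Its stroke #0000ff means engrave at S374, F3626. After flipping Y the toolpath is (112.033,73.647) → (104.111,56.852) → (69.723,21.737) → (52.865,16.639).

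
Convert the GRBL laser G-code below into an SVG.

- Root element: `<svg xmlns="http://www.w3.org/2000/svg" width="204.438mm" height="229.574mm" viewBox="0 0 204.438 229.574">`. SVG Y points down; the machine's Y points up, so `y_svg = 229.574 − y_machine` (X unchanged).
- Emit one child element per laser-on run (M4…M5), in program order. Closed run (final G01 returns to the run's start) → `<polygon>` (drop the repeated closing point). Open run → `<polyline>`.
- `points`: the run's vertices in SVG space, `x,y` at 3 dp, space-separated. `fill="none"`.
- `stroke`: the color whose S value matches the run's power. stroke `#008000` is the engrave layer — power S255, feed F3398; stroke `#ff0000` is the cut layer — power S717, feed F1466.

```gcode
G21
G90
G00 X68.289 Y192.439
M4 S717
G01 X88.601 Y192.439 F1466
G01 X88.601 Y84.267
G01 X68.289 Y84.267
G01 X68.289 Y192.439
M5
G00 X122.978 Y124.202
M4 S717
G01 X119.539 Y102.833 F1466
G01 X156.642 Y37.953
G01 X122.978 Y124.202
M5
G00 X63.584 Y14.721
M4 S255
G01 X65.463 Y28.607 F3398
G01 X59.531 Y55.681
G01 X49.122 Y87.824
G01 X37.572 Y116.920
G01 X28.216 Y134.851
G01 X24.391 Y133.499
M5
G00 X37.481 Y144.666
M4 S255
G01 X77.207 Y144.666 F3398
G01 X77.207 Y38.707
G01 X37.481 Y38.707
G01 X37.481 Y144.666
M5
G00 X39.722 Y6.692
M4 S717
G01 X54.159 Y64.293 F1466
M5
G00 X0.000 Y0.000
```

<svg xmlns="http://www.w3.org/2000/svg" width="204.438mm" height="229.574mm" viewBox="0 0 204.438 229.574">
  <polygon points="68.289,37.135 88.601,37.135 88.601,145.307 68.289,145.307" fill="none" stroke="#ff0000"/>
  <polygon points="122.978,105.372 119.539,126.741 156.642,191.621" fill="none" stroke="#ff0000"/>
  <polyline points="63.584,214.853 65.463,200.967 59.531,173.893 49.122,141.750 37.572,112.654 28.216,94.723 24.391,96.075" fill="none" stroke="#008000"/>
  <polygon points="37.481,84.908 77.207,84.908 77.207,190.867 37.481,190.867" fill="none" stroke="#008000"/>
  <polyline points="39.722,222.882 54.159,165.281" fill="none" stroke="#ff0000"/>
</svg>

Machine Y-up, SVG Y-down with viewBox height 229.574, so y_svg = 229.574 − y_machine; X carries over.

Run 1: power S717 maps to stroke `#ff0000` (cut). The run returns to its start, so emit a `<polygon>` with points (Y-flipped): 68.289,37.135 88.601,37.135 88.601,145.307 68.289,145.307.

Run 2: power S717 maps to stroke `#ff0000` (cut). The run returns to its start, so emit a `<polygon>` with points (Y-flipped): 122.978,105.372 119.539,126.741 156.642,191.621.

Run 3: power S255 maps to stroke `#008000` (engrave). The run is open, so emit a `<polyline>` with points (Y-flipped): 63.584,214.853 65.463,200.967 59.531,173.893 49.122,141.750 37.572,112.654 28.216,94.723 24.391,96.075.

Run 4: the run's S255 means `#008000` (engrave). The run returns to its start, so emit a `<polygon>` with points (Y-flipped): 37.481,84.908 77.207,84.908 77.207,190.867 37.481,190.867.

Run 5: power S717 maps to stroke `#ff0000` (cut). The run is open, so emit a `<polyline>` with points (Y-flipped): 39.722,222.882 54.159,165.281.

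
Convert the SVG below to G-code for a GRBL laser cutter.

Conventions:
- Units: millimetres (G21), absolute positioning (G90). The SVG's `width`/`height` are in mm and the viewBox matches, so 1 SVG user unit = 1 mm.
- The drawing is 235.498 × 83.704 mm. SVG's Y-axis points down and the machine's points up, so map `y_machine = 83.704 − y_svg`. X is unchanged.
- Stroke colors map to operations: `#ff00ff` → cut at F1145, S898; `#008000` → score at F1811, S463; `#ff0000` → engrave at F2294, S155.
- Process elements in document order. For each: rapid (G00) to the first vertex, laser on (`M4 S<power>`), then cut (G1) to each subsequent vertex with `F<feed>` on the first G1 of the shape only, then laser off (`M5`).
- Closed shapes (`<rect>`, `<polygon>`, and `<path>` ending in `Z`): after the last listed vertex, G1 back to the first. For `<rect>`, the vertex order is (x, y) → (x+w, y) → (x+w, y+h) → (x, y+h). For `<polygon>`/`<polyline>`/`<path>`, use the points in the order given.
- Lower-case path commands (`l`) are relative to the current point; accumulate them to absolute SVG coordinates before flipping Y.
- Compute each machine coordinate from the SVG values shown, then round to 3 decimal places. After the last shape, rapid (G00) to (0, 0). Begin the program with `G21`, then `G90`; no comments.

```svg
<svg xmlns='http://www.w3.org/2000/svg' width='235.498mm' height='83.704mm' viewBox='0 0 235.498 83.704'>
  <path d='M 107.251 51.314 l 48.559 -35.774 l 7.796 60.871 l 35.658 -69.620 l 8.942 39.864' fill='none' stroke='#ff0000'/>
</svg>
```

Since the viewBox matches the mm dimensions, user units are millimetres directly. The only transform is the Y-flip y_m = 83.704 − y_svg.

Shape 1 is a open polyline drawn with `<path>`. Its stroke #ff0000 means engrave at S155, F2294. After flipping Y the toolpath is (107.251,32.390) → (155.810,68.164) → (163.606,7.293) → (199.264,76.913) → (208.206,37.049).

G21
G90
G00 X107.251 Y32.390
M4 S155
G1 X155.810 Y68.164 F2294
G1 X163.606 Y7.293
G1 X199.264 Y76.913
G1 X208.206 Y37.049
M5
G00 X0.000 Y0.000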